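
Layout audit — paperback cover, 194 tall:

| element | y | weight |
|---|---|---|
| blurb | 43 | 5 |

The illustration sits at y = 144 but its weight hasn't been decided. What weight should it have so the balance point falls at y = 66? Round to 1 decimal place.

The single fixed element contributes weight 5, moment 5·43 = 215.
Balance at y = 66 requires (215 + w·144) / (5 + w) = 66.
Solving: w = (66·5 − 215) / (144 − 66) = 115 / 78 ≈ 1.47.

w ≈ 1.5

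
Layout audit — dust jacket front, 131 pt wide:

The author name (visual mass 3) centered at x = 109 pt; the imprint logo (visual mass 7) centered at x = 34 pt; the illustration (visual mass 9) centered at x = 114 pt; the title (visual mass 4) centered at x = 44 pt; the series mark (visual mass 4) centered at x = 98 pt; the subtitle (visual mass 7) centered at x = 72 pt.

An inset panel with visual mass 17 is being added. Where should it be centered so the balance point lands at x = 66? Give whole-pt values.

New total weight: (3 + 7 + 9 + 4 + 4 + 7) + 17 = 51.
Along x: (2663 + 17·x) / 51 = 66 (existing moment 3·109 + 7·34 + 9·114 + 4·44 + 4·98 + 7·72 = 2663) ⇒ x = (3366 − 2663) / 17 ≈ 41.35.

x ≈ 41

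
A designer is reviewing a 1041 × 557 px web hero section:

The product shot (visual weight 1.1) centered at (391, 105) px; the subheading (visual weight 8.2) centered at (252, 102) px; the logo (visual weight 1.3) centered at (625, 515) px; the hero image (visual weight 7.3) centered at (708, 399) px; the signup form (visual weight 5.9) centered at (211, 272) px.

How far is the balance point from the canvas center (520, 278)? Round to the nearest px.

Weights sum to 1.1 + 8.2 + 1.3 + 7.3 + 5.9 = 23.8.
x-moment: 1.1·391 + 8.2·252 + 1.3·625 + 7.3·708 + 5.9·211 = 9722.3; centroid 9722.3/23.8 ≈ 408.50.
y-moment: 1.1·105 + 8.2·102 + 1.3·515 + 7.3·399 + 5.9·272 = 6138.9; centroid 6138.9/23.8 ≈ 257.94.
From (520, 278): dx = -111.50, dy = -20.06, so the distance is √(dx²+dy²) ≈ 113.29.

≈ 113 px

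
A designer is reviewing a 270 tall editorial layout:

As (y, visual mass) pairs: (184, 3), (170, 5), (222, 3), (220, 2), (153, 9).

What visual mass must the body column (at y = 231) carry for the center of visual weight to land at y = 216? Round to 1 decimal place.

Known weights sum to 3 + 5 + 3 + 2 + 9 = 22; their moment is 3·184 + 5·170 + 3·222 + 2·220 + 9·153 = 3885.
Balance at y = 216 requires (3885 + w·231) / (22 + w) = 216.
So w = (216·22 − 3885)/(231 − 216) = 867/15 ≈ 57.80.

w ≈ 57.8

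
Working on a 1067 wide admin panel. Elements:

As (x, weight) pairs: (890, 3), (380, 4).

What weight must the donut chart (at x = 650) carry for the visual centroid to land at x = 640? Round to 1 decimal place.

w ≈ 29.0

Known weights sum to 3 + 4 = 7; their moment is 3·890 + 4·380 = 4190.
Set Σw·x/Σw = 640: (4190 + 650w) = 640·(7 + w).
Solving: w = (640·7 − 4190) / (650 − 640) = 290 / 10 ≈ 29.00.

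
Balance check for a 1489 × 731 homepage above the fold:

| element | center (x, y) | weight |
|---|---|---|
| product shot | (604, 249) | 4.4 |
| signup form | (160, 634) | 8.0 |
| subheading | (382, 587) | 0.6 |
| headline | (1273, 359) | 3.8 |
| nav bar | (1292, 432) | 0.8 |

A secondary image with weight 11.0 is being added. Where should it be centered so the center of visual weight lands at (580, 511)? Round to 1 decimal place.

(595.5, 580.5)

After adding the secondary image, total weight = 4.4 + 8.0 + 0.6 + 3.8 + 0.8 + 11.0 = 28.6.
x: need Σw·x = 28.6·580 = 16588.0. Existing = 4.4·604 + 8.0·160 + 0.6·382 + 3.8·1273 + 0.8·1292 = 10037.8. Remainder 6550.2 / 11.0 ≈ 595.47.
y: need Σw·y = 28.6·511 = 14614.6. Existing = 4.4·249 + 8.0·634 + 0.6·587 + 3.8·359 + 0.8·432 = 8229.6. Remainder 6385.0 / 11.0 ≈ 580.45.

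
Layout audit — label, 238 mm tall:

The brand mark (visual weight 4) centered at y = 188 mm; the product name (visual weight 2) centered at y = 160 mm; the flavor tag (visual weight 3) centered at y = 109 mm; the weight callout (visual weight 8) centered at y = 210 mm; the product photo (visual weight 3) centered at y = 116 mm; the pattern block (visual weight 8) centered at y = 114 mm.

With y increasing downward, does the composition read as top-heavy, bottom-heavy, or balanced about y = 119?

Weights sum to 4 + 2 + 3 + 8 + 3 + 8 = 28.
Σw·y = 4339; ȳ = 4339/28 ≈ 154.96.
155.0 vs midline 119 → bottom-heavy.

bottom-heavy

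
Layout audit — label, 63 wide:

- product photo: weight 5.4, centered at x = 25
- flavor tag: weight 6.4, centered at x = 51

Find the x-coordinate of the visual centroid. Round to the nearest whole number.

x ≈ 39

Σw = 5.4 + 6.4 = 11.8.
x: (5.4·25 + 6.4·51) / 11.8 = 461.4 / 11.8 ≈ 39.10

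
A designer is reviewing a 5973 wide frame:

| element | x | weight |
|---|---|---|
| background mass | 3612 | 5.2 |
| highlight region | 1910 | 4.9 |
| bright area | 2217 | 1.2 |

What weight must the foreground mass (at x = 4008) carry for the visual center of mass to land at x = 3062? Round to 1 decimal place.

Known weights sum to 5.2 + 4.9 + 1.2 = 11.3; their moment is 5.2·3612 + 4.9·1910 + 1.2·2217 = 30801.8.
Balance at x = 3062 requires (30801.8 + w·4008) / (11.3 + w) = 3062.
Rearranging, w·(4008 − 3062) = 3062·11.3 − 30801.8 = 3798.8, so w ≈ 3798.8/946 = 4.02.

w ≈ 4.0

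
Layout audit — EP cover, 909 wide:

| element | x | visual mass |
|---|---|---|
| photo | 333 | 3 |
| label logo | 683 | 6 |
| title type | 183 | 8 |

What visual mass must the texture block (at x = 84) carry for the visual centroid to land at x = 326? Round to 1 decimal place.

w ≈ 4.2

Existing Σw = 17 (3 + 6 + 8); existing moment 3·333 + 6·683 + 8·183 = 6561.
Balance at x = 326 requires (6561 + w·84) / (17 + w) = 326.
Rearranging, w·(84 − 326) = 326·17 − 6561 = -1019, so w ≈ -1019/-242 = 4.21.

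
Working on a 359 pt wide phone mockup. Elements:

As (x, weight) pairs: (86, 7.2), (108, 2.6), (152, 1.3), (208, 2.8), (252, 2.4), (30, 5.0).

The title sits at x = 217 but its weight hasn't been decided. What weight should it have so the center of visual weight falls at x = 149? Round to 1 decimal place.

w ≈ 10.9

Fixed elements: Σw = 7.2 + 2.6 + 1.3 + 2.8 + 2.4 + 5.0 = 21.3, Σw·x = 7.2·86 + 2.6·108 + 1.3·152 + 2.8·208 + 2.4·252 + 5.0·30 = 2434.8.
For the centroid to hit 149: (2434.8 + w·217) / (21.3 + w) = 149.
Rearranging, w·(217 − 149) = 149·21.3 − 2434.8 = 738.9, so w ≈ 738.9/68 = 10.87.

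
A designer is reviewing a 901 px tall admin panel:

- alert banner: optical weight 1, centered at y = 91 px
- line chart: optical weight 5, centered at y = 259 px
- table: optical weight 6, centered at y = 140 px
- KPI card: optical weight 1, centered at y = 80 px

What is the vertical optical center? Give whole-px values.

Σw = 1 + 5 + 6 + 1 = 13.
y-moment: 1·91 + 5·259 + 6·140 + 1·80 = 2306; centroid 2306/13 ≈ 177.38.

y ≈ 177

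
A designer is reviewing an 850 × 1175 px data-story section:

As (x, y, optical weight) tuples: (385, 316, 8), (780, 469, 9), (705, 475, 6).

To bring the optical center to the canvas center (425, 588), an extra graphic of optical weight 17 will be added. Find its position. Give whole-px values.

New total weight: (8 + 9 + 6) + 17 = 40.
Along x: (14330 + 17·x) / 40 = 425 (existing moment 8·385 + 9·780 + 6·705 = 14330) ⇒ x = (17000 − 14330) / 17 ≈ 157.06.
Along y: (9599 + 17·y) / 40 = 588 (existing moment 8·316 + 9·469 + 6·475 = 9599) ⇒ y = (23520 − 9599) / 17 ≈ 818.88.

(157, 819)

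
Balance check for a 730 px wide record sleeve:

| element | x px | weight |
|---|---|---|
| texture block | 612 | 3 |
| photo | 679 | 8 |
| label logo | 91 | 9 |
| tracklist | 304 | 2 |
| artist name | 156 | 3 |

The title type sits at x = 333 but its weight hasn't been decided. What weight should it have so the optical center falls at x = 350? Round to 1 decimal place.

w ≈ 24.3

Known weights sum to 3 + 8 + 9 + 2 + 3 = 25; their moment is 3·612 + 8·679 + 9·91 + 2·304 + 3·156 = 9163.
Set Σw·x/Σw = 350: (9163 + 333w) = 350·(25 + w).
So w = (350·25 − 9163)/(333 − 350) = -413/-17 ≈ 24.29.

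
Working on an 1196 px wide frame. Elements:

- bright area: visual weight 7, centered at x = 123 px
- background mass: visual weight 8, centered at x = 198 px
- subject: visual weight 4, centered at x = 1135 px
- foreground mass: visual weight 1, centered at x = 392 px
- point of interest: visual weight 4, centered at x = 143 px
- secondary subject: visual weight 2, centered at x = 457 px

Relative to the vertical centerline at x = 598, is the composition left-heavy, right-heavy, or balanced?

Total weight = 7 + 8 + 4 + 1 + 4 + 2 = 26.
x: moment 8863 / weight 26 ≈ 340.88
340.9 vs midline 598 → left-heavy.

left-heavy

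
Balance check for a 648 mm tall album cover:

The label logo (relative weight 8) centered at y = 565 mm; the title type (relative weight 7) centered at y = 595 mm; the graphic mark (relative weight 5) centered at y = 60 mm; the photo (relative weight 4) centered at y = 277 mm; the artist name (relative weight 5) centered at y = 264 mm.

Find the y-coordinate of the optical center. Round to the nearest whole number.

y ≈ 394

Weights sum to 8 + 7 + 5 + 4 + 5 = 29.
y-moment: 8·565 + 7·595 + 5·60 + 4·277 + 5·264 = 11413; centroid 11413/29 ≈ 393.55.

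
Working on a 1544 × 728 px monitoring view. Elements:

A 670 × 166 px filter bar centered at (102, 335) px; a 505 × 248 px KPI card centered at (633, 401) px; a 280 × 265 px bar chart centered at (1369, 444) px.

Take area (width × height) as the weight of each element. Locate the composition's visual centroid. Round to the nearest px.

(619, 388)

Areas: filter bar 670·166 = 111220, KPI card 505·248 = 125240, bar chart 280·265 = 74200. Total weight = 310660.
x-moment: 111220·102 + 125240·633 + 74200·1369 = 192201160; centroid 192201160/310660 ≈ 618.69.
y-moment: 111220·335 + 125240·401 + 74200·444 = 120424740; centroid 120424740/310660 ≈ 387.64.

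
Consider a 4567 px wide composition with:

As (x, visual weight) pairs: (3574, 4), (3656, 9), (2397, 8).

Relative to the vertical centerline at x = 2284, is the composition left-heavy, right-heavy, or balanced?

right-heavy

Total weight = 4 + 9 + 8 = 21.
x-moment: 4·3574 + 9·3656 + 8·2397 = 66376; centroid 66376/21 ≈ 3160.76.
Since 3160.8 is right of 2284, the composition reads right-heavy.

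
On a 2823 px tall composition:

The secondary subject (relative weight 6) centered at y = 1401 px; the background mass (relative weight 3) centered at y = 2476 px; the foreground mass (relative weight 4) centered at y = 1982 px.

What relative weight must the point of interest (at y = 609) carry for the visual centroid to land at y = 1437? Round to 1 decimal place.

Fixed elements: Σw = 6 + 3 + 4 = 13, Σw·y = 6·1401 + 3·2476 + 4·1982 = 23762.
For the centroid to hit 1437: (23762 + w·609) / (13 + w) = 1437.
Rearranging, w·(609 − 1437) = 1437·13 − 23762 = -5081, so w ≈ -5081/-828 = 6.14.

w ≈ 6.1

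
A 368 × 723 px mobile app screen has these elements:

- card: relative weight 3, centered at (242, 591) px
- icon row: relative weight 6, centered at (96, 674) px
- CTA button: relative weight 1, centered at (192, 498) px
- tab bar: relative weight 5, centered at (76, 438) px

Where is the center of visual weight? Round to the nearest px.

(125, 567)

Total weight = 3 + 6 + 1 + 5 = 15.
x-moment: 3·242 + 6·96 + 1·192 + 5·76 = 1874; centroid 1874/15 ≈ 124.93.
y-moment: 3·591 + 6·674 + 1·498 + 5·438 = 8505; centroid 8505/15 ≈ 567.00.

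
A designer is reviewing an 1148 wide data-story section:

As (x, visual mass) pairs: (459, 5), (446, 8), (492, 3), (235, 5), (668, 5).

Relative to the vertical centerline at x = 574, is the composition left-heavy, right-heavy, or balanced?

Σw = 5 + 8 + 3 + 5 + 5 = 26.
x-moment: 5·459 + 8·446 + 3·492 + 5·235 + 5·668 = 11854; centroid 11854/26 ≈ 455.92.
455.9 vs midline 574 → left-heavy.

left-heavy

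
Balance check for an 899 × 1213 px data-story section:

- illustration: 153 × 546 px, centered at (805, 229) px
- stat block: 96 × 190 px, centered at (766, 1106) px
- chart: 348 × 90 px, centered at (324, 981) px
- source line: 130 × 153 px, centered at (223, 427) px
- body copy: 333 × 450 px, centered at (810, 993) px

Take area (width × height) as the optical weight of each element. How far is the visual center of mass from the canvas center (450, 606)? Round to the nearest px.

≈ 304 px

Areas → weights: illustration 153·546 = 83538, stat block 96·190 = 18240, chart 348·90 = 31320, source line 130·153 = 19890, body copy 333·450 = 149850; Σw = 302838.
x: (83538·805 + 18240·766 + 31320·324 + 19890·223 + 149850·810) / 302838 = 217181580 / 302838 ≈ 717.15
y: (83538·229 + 18240·1106 + 31320·981 + 19890·427 + 149850·993) / 302838 = 227322642 / 302838 ≈ 750.64
From (450, 606): dx = 267.15, dy = 144.64, so the distance is √(dx²+dy²) ≈ 303.80.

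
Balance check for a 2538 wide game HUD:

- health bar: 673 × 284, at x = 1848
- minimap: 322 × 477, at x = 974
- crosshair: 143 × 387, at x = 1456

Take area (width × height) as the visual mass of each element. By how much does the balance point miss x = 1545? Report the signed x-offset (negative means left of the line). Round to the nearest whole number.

Areas: health bar 673·284 = 191132, minimap 322·477 = 153594, crosshair 143·387 = 55341. Total weight = 400067.
Σw·x = 191132·1848 + 153594·974 + 55341·1456 = 583388988, so x̄ = 583388988/400067 ≈ 1458.23.
Difference: 1458.23 − 1545 ≈ -86.77.

≈ -87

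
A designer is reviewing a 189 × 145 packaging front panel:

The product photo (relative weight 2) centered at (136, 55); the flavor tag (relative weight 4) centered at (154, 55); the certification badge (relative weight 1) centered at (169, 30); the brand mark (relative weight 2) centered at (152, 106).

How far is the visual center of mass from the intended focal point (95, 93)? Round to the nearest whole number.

≈ 63

Total weight = 2 + 4 + 1 + 2 = 9.
x-moment: 2·136 + 4·154 + 1·169 + 2·152 = 1361; centroid 1361/9 ≈ 151.22.
y-moment: 2·55 + 4·55 + 1·30 + 2·106 = 572; centroid 572/9 ≈ 63.56.
Offset from (95, 93): Δx ≈ 56.22, Δy ≈ -29.44; distance = √(Δx² + Δy²) ≈ 63.47.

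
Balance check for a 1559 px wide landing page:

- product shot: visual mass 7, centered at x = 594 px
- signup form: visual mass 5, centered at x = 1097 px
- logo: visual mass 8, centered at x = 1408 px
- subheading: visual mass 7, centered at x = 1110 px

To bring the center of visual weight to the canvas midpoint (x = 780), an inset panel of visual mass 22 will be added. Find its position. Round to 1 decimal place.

With the inset panel, Σw becomes 7 + 5 + 8 + 7 + 22 = 49.
Along x: (28677 + 22·x) / 49 = 780 (existing moment 7·594 + 5·1097 + 8·1408 + 7·1110 = 28677) ⇒ x = (38220 − 28677) / 22 ≈ 433.77.

x ≈ 433.8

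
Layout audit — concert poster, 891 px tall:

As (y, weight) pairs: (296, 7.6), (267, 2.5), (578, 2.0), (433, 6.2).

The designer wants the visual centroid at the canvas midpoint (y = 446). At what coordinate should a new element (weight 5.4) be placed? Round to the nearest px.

New total weight: (7.6 + 2.5 + 2.0 + 6.2) + 5.4 = 23.7.
Along y: (6757.7 + 5.4·y) / 23.7 = 446 (existing moment 7.6·296 + 2.5·267 + 2.0·578 + 6.2·433 = 6757.7) ⇒ y = (10570.2 − 6757.7) / 5.4 ≈ 706.02.

y ≈ 706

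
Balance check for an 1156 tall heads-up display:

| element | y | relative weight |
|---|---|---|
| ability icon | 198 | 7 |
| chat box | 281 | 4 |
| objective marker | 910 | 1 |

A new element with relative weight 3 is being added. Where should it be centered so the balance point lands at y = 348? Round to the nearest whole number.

y ≈ 600

New total weight: (7 + 4 + 1) + 3 = 15.
y: target moment 15×348 = 5220; current 7·198 + 4·281 + 1·910 = 3420; the new element supplies 1800, so y = 1800/3 ≈ 600.00.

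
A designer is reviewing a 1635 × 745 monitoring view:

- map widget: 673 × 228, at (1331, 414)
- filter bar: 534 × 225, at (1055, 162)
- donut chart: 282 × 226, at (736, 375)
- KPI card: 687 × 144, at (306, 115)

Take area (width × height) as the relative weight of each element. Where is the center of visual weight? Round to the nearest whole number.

(936, 271)

Taking area as weight: map widget 673·228 = 153444, filter bar 534·225 = 120150, donut chart 282·226 = 63732, KPI card 687·144 = 98928. Sum 436254.
x: (153444·1331 + 120150·1055 + 63732·736 + 98928·306) / 436254 = 408170934 / 436254 ≈ 935.63
y: (153444·414 + 120150·162 + 63732·375 + 98928·115) / 436254 = 118266336 / 436254 ≈ 271.10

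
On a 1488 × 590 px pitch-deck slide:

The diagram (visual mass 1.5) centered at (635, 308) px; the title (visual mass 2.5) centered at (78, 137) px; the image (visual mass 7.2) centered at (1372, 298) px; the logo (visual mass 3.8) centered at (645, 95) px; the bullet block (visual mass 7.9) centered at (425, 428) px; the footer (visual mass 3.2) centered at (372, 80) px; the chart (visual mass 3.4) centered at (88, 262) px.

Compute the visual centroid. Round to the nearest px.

Weights sum to 1.5 + 2.5 + 7.2 + 3.8 + 7.9 + 3.2 + 3.4 = 29.5.
Σw·x = 1.5·635 + 2.5·78 + 7.2·1372 + 3.8·645 + 7.9·425 + 3.2·372 + 3.4·88 = 18324.0, so x̄ = 18324.0/29.5 ≈ 621.15.
Σw·y = 1.5·308 + 2.5·137 + 7.2·298 + 3.8·95 + 7.9·428 + 3.2·80 + 3.4·262 = 7839.1, so ȳ = 7839.1/29.5 ≈ 265.73.

(621, 266)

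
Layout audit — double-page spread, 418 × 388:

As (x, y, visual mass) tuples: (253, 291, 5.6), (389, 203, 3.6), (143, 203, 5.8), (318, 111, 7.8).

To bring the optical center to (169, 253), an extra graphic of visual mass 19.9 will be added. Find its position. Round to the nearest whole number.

(55, 322)

After adding the extra graphic, total weight = 5.6 + 3.6 + 5.8 + 7.8 + 19.9 = 42.7.
Along x: (6127.0 + 19.9·x) / 42.7 = 169 (existing moment 5.6·253 + 3.6·389 + 5.8·143 + 7.8·318 = 6127.0) ⇒ x = (7216.3 − 6127.0) / 19.9 ≈ 54.74.
Along y: (4403.6 + 19.9·y) / 42.7 = 253 (existing moment 5.6·291 + 3.6·203 + 5.8·203 + 7.8·111 = 4403.6) ⇒ y = (10803.1 − 4403.6) / 19.9 ≈ 321.58.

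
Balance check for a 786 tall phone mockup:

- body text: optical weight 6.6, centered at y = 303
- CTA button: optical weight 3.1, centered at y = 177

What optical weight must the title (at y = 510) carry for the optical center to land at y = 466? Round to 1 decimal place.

Existing Σw = 9.7 (6.6 + 3.1); existing moment 6.6·303 + 3.1·177 = 2548.5.
For the centroid to hit 466: (2548.5 + w·510) / (9.7 + w) = 466.
So w = (466·9.7 − 2548.5)/(510 − 466) = 1971.7/44 ≈ 44.81.

w ≈ 44.8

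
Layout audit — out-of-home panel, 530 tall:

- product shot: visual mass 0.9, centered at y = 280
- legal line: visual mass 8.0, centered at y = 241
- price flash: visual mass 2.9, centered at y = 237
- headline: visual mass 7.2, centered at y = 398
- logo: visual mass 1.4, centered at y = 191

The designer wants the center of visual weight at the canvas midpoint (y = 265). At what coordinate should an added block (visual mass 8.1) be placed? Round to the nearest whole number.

After adding the added block, total weight = 0.9 + 8.0 + 2.9 + 7.2 + 1.4 + 8.1 = 28.5.
y: need Σw·y = 28.5·265 = 7552.5. Existing = 0.9·280 + 8.0·241 + 2.9·237 + 7.2·398 + 1.4·191 = 6000.3. Remainder 1552.2 / 8.1 ≈ 191.63.

y ≈ 192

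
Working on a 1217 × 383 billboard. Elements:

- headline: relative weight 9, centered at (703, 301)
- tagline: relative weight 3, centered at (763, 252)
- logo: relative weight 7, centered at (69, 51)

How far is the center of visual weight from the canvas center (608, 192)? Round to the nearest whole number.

≈ 129

Σw = 9 + 3 + 7 = 19.
Σw·x = 9·703 + 3·763 + 7·69 = 9099, so x̄ = 9099/19 ≈ 478.89.
Σw·y = 9·301 + 3·252 + 7·51 = 3822, so ȳ = 3822/19 ≈ 201.16.
From (608, 192): dx = -129.11, dy = 9.16, so the distance is √(dx²+dy²) ≈ 129.43.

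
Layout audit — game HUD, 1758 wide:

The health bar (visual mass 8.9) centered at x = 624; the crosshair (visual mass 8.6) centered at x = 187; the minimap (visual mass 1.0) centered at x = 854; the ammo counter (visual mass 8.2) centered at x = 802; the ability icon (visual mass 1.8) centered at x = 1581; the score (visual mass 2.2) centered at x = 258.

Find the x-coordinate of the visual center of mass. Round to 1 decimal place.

x ≈ 586.5

Σw = 8.9 + 8.6 + 1.0 + 8.2 + 1.8 + 2.2 = 30.7.
x: moment 18005.6 / weight 30.7 ≈ 586.50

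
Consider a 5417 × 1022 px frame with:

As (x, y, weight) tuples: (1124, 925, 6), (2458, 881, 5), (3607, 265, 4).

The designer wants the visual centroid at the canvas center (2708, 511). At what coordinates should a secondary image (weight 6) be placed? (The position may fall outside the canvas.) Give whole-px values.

(3901, -47)

After adding the secondary image, total weight = 6 + 5 + 4 + 6 = 21.
x: need Σw·x = 21·2708 = 56868. Existing = 6·1124 + 5·2458 + 4·3607 = 33462. Remainder 23406 / 6 ≈ 3901.00.
y: need Σw·y = 21·511 = 10731. Existing = 6·925 + 5·881 + 4·265 = 11015. Remainder -284 / 6 ≈ -47.33.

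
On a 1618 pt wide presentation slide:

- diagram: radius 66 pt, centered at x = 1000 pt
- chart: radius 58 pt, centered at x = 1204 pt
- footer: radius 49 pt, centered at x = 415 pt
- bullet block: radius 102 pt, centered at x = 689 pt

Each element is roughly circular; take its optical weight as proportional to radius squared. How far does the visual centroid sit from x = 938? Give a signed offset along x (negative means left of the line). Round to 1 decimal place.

Weights ∝ r²: diagram 66² = 4356, chart 58² = 3364, footer 49² = 2401, bullet block 102² = 10404; Σw = 20525.
x: (4356·1000 + 3364·1204 + 2401·415 + 10404·689) / 20525 = 16571027 / 20525 ≈ 807.36
Offset from x = 938: 807.36 − 938 ≈ -130.64.

≈ -130.6 pt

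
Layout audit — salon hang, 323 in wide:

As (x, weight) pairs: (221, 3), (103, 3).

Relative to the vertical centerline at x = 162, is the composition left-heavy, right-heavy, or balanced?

Weights sum to 3 + 3 = 6.
x: (3·221 + 3·103) / 6 = 972 / 6 ≈ 162.00
The centroid 162.00 matches the midline at 162, so the layout is balanced.

balanced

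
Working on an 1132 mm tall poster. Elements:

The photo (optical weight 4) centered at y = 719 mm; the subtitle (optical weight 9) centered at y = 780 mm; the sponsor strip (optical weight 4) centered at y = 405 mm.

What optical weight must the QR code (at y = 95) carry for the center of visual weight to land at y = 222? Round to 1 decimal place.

w ≈ 61.0

Known weights sum to 4 + 9 + 4 = 17; their moment is 4·719 + 9·780 + 4·405 = 11516.
For the centroid to hit 222: (11516 + w·95) / (17 + w) = 222.
So w = (222·17 − 11516)/(95 − 222) = -7742/-127 ≈ 60.96.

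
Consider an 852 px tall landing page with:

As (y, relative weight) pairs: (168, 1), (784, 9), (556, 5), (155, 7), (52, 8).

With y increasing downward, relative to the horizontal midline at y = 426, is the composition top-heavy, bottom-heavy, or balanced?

Total weight = 1 + 9 + 5 + 7 + 8 = 30.
y-moment: 1·168 + 9·784 + 5·556 + 7·155 + 8·52 = 11505; centroid 11505/30 ≈ 383.50.
383.5 lies above (smaller y than) the midline 426, so the layout is top-heavy.

top-heavy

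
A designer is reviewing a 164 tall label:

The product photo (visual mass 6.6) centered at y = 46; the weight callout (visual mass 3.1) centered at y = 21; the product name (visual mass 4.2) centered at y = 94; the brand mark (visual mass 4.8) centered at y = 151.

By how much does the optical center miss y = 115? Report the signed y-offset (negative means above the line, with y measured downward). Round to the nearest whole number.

Σw = 6.6 + 3.1 + 4.2 + 4.8 = 18.7.
y-moment: 6.6·46 + 3.1·21 + 4.2·94 + 4.8·151 = 1488.3; centroid 1488.3/18.7 ≈ 79.59.
Offset from y = 115: 79.59 − 115 ≈ -35.41.

≈ -35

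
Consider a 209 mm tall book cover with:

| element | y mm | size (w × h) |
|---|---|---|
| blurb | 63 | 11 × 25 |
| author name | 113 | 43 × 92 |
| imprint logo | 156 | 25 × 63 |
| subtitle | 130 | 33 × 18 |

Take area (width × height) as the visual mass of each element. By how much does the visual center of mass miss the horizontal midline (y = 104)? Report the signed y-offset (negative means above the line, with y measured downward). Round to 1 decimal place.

≈ 19.0 mm

Areas → weights: blurb 11·25 = 275, author name 43·92 = 3956, imprint logo 25·63 = 1575, subtitle 33·18 = 594; Σw = 6400.
Σw·y = 275·63 + 3956·113 + 1575·156 + 594·130 = 787273, so ȳ = 787273/6400 ≈ 123.01.
Difference: 123.01 − 104 ≈ 19.01.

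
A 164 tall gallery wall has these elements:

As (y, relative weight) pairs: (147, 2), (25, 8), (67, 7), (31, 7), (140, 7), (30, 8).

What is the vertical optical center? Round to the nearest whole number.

Total weight = 2 + 8 + 7 + 7 + 7 + 8 = 39.
y: moment 2400 / weight 39 ≈ 61.54

y ≈ 62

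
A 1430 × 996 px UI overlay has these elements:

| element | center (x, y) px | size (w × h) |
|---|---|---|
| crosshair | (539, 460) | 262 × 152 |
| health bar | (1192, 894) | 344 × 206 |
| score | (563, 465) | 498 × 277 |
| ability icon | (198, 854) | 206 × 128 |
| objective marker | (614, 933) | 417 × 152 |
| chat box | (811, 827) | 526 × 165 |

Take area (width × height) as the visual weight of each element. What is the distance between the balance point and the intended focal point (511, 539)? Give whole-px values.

≈ 252 px

Taking area as weight: crosshair 262·152 = 39824, health bar 344·206 = 70864, score 498·277 = 137946, ability icon 206·128 = 26368, objective marker 417·152 = 63384, chat box 526·165 = 86790. Sum 425176.
Σw·x = 39824·539 + 70864·1192 + 137946·563 + 26368·198 + 63384·614 + 86790·811 = 298123952, so x̄ = 298123952/425176 ≈ 701.18.
Σw·y = 39824·460 + 70864·894 + 137946·465 + 26368·854 + 63384·933 + 86790·827 = 299247220, so ȳ = 299247220/425176 ≈ 703.82.
Offset from (511, 539): Δx ≈ 190.18, Δy ≈ 164.82; distance = √(Δx² + Δy²) ≈ 251.66.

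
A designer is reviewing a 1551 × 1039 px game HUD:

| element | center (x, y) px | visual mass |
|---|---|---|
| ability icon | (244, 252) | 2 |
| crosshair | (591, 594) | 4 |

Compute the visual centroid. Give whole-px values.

(475, 480)

Σw = 2 + 4 = 6.
Σw·x = 2·244 + 4·591 = 2852, so x̄ = 2852/6 ≈ 475.33.
Σw·y = 2·252 + 4·594 = 2880, so ȳ = 2880/6 ≈ 480.00.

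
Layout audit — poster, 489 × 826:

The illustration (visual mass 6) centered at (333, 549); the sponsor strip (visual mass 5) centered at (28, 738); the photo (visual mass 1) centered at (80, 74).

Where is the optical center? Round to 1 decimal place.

Weights sum to 6 + 5 + 1 = 12.
x: (6·333 + 5·28 + 1·80) / 12 = 2218 / 12 ≈ 184.83
y: (6·549 + 5·738 + 1·74) / 12 = 7058 / 12 ≈ 588.17

(184.8, 588.2)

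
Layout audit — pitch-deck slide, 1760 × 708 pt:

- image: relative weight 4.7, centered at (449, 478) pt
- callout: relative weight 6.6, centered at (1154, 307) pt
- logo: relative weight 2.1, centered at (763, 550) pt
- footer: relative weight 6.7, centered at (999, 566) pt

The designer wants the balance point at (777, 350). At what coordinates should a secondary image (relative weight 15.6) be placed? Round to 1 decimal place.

With the secondary image, Σw becomes 4.7 + 6.6 + 2.1 + 6.7 + 15.6 = 35.7.
x: need Σw·x = 35.7·777 = 27738.9. Existing = 4.7·449 + 6.6·1154 + 2.1·763 + 6.7·999 = 18022.3. Remainder 9716.6 / 15.6 ≈ 622.86.
y: need Σw·y = 35.7·350 = 12495.0. Existing = 4.7·478 + 6.6·307 + 2.1·550 + 6.7·566 = 9220.0. Remainder 3275.0 / 15.6 ≈ 209.94.

(622.9, 209.9)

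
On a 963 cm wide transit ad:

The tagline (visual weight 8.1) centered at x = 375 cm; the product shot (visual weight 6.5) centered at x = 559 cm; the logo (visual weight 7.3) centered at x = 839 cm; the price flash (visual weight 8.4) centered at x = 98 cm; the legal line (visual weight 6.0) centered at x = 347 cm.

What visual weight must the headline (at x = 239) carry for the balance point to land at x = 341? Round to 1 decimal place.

w ≈ 32.6

Fixed elements: Σw = 8.1 + 6.5 + 7.3 + 8.4 + 6.0 = 36.3, Σw·x = 8.1·375 + 6.5·559 + 7.3·839 + 8.4·98 + 6.0·347 = 15700.9.
Balance at x = 341 requires (15700.9 + w·239) / (36.3 + w) = 341.
Rearranging, w·(239 − 341) = 341·36.3 − 15700.9 = -3322.6, so w ≈ -3322.6/-102 = 32.57.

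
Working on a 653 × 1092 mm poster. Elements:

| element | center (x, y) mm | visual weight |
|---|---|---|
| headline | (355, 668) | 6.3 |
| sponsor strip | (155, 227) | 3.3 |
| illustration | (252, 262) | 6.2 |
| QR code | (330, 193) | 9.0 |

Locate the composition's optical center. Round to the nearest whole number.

(294, 335)

Total weight = 6.3 + 3.3 + 6.2 + 9.0 = 24.8.
x: (6.3·355 + 3.3·155 + 6.2·252 + 9.0·330) / 24.8 = 7280.4 / 24.8 ≈ 293.56
y: (6.3·668 + 3.3·227 + 6.2·262 + 9.0·193) / 24.8 = 8318.9 / 24.8 ≈ 335.44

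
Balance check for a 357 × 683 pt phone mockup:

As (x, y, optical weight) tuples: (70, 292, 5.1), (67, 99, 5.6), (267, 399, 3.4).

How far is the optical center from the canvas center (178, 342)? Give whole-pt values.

Weights sum to 5.1 + 5.6 + 3.4 = 14.1.
x-moment: 5.1·70 + 5.6·67 + 3.4·267 = 1640.0; centroid 1640.0/14.1 ≈ 116.31.
y-moment: 5.1·292 + 5.6·99 + 3.4·399 = 3400.2; centroid 3400.2/14.1 ≈ 241.15.
From (178, 342): dx = -61.69, dy = -100.85, so the distance is √(dx²+dy²) ≈ 118.22.

≈ 118 pt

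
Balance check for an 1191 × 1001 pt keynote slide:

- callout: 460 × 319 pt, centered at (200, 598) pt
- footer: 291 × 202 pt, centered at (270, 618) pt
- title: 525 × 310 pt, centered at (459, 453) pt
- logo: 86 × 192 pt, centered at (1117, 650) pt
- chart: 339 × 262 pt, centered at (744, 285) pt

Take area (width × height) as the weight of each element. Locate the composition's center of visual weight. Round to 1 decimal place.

(431.7, 493.8)

Taking area as weight: callout 460·319 = 146740, footer 291·202 = 58782, title 525·310 = 162750, logo 86·192 = 16512, chart 339·262 = 88818. Sum 473602.
x: (146740·200 + 58782·270 + 162750·459 + 16512·1117 + 88818·744) / 473602 = 204445886 / 473602 ≈ 431.68
y: (146740·598 + 58782·618 + 162750·453 + 16512·650 + 88818·285) / 473602 = 233849476 / 473602 ≈ 493.77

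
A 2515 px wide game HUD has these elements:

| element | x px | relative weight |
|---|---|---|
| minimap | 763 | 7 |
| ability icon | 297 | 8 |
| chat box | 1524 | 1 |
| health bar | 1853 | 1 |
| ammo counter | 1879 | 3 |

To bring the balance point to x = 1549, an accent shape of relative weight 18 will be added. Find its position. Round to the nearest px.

New total weight: (7 + 8 + 1 + 1 + 3) + 18 = 38.
Along x: (16731 + 18·x) / 38 = 1549 (existing moment 7·763 + 8·297 + 1·1524 + 1·1853 + 3·1879 = 16731) ⇒ x = (58862 − 16731) / 18 ≈ 2340.61.

x ≈ 2341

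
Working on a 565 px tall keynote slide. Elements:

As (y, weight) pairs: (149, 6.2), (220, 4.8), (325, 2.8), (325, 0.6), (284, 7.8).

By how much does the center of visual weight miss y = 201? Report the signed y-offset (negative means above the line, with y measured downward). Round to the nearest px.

≈ 38 px

Weights sum to 6.2 + 4.8 + 2.8 + 0.6 + 7.8 = 22.2.
y: (6.2·149 + 4.8·220 + 2.8·325 + 0.6·325 + 7.8·284) / 22.2 = 5300.0 / 22.2 ≈ 238.74
Against y = 201, that's 238.74 − 201 = 37.74.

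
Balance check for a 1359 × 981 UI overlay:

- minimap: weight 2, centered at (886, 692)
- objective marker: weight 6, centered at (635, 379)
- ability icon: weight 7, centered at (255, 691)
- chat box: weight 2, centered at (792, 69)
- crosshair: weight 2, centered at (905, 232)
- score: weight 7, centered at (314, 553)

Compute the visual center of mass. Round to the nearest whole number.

Weights sum to 2 + 6 + 7 + 2 + 2 + 7 = 26.
x: moment 12959 / weight 26 ≈ 498.42
Σw·y = 12968; ȳ = 12968/26 ≈ 498.77.

(498, 499)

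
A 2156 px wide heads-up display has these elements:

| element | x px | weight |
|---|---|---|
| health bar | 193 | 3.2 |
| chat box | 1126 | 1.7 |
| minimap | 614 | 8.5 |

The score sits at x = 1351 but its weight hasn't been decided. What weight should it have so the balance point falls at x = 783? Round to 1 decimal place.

w ≈ 4.8

Existing Σw = 13.4 (3.2 + 1.7 + 8.5); existing moment 3.2·193 + 1.7·1126 + 8.5·614 = 7750.8.
Balance at x = 783 requires (7750.8 + w·1351) / (13.4 + w) = 783.
So w = (783·13.4 − 7750.8)/(1351 − 783) = 2741.4/568 ≈ 4.83.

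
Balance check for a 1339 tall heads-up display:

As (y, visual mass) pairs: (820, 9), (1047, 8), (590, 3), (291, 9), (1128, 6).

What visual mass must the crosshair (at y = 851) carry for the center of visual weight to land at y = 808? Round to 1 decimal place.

Fixed elements: Σw = 9 + 8 + 3 + 9 + 6 = 35, Σw·y = 9·820 + 8·1047 + 3·590 + 9·291 + 6·1128 = 26913.
For the centroid to hit 808: (26913 + w·851) / (35 + w) = 808.
So w = (808·35 − 26913)/(851 − 808) = 1367/43 ≈ 31.79.

w ≈ 31.8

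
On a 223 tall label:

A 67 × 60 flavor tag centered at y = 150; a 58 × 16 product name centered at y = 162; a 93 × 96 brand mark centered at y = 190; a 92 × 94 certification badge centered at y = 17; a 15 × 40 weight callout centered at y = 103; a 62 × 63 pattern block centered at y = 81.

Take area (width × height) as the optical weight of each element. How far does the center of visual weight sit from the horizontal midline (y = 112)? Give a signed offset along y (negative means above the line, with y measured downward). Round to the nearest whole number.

≈ -2

Areas: flavor tag 67·60 = 4020, product name 58·16 = 928, brand mark 93·96 = 8928, certification badge 92·94 = 8648, weight callout 15·40 = 600, pattern block 62·63 = 3906. Total weight = 27030.
Σw·y = 2974858; ȳ = 2974858/27030 ≈ 110.06.
Offset from y = 112: 110.06 − 112 ≈ -1.94.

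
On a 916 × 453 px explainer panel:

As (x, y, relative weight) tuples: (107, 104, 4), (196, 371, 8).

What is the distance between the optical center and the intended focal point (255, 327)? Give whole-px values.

≈ 99 px

Σw = 4 + 8 = 12.
x: (4·107 + 8·196) / 12 = 1996 / 12 ≈ 166.33
y: (4·104 + 8·371) / 12 = 3384 / 12 ≈ 282.00
Relative to (255, 327): Δ = (-88.67, -45.00); |Δ| = √(-88.67² + -45.00²) ≈ 99.43.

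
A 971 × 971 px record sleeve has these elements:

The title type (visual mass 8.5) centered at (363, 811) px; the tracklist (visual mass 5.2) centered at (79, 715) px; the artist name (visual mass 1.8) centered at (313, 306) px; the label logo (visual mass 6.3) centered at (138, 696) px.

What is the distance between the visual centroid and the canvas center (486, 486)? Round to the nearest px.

≈ 345 px

Total weight = 8.5 + 5.2 + 1.8 + 6.3 = 21.8.
x-moment: 8.5·363 + 5.2·79 + 1.8·313 + 6.3·138 = 4929.1; centroid 4929.1/21.8 ≈ 226.11.
y-moment: 8.5·811 + 5.2·715 + 1.8·306 + 6.3·696 = 15547.1; centroid 15547.1/21.8 ≈ 713.17.
Offset from (486, 486): Δx ≈ -259.89, Δy ≈ 227.17; distance = √(Δx² + Δy²) ≈ 345.18.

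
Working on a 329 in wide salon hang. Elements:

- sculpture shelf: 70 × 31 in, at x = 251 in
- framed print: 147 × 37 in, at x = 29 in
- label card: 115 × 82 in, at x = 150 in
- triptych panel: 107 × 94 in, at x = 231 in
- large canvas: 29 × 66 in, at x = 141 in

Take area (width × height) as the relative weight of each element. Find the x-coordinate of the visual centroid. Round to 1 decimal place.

Taking area as weight: sculpture shelf 70·31 = 2170, framed print 147·37 = 5439, label card 115·82 = 9430, triptych panel 107·94 = 10058, large canvas 29·66 = 1914. Sum 29011.
x: (2170·251 + 5439·29 + 9430·150 + 10058·231 + 1914·141) / 29011 = 4710173 / 29011 ≈ 162.36

x ≈ 162.4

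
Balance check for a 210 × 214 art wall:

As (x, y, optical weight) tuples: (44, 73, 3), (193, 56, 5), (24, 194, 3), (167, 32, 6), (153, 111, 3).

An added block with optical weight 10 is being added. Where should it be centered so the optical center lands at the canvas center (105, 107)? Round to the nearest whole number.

(52, 160)

New total weight: (3 + 5 + 3 + 6 + 3) + 10 = 30.
Along x: (2630 + 10·x) / 30 = 105 (existing moment 3·44 + 5·193 + 3·24 + 6·167 + 3·153 = 2630) ⇒ x = (3150 − 2630) / 10 ≈ 52.00.
Along y: (1606 + 10·y) / 30 = 107 (existing moment 3·73 + 5·56 + 3·194 + 6·32 + 3·111 = 1606) ⇒ y = (3210 − 1606) / 10 ≈ 160.40.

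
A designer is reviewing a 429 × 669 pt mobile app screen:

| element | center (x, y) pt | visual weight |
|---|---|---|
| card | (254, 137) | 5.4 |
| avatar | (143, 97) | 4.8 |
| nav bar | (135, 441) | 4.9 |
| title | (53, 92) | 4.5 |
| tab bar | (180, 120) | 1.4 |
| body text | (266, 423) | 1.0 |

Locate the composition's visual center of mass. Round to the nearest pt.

Total weight = 5.4 + 4.8 + 4.9 + 4.5 + 1.4 + 1.0 = 22.0.
x: moment 3476.0 / weight 22.0 ≈ 158.00
y: moment 4371.3 / weight 22.0 ≈ 198.70

(158, 199)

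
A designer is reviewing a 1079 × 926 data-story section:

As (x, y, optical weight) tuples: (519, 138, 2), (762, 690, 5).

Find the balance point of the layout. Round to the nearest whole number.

(693, 532)

Σw = 2 + 5 = 7.
x: (2·519 + 5·762) / 7 = 4848 / 7 ≈ 692.57
y: (2·138 + 5·690) / 7 = 3726 / 7 ≈ 532.29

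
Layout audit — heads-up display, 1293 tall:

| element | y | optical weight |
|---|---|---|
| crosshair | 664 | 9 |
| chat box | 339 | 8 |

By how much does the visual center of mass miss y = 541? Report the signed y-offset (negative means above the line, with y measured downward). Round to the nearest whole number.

≈ -30

Σw = 9 + 8 = 17.
y: (9·664 + 8·339) / 17 = 8688 / 17 ≈ 511.06
Difference: 511.06 − 541 ≈ -29.94.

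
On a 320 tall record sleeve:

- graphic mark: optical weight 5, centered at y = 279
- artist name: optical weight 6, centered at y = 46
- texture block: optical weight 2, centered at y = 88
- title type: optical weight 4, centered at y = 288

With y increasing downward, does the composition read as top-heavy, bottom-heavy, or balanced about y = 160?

bottom-heavy

Σw = 5 + 6 + 2 + 4 = 17.
Σw·y = 5·279 + 6·46 + 2·88 + 4·288 = 2999, so ȳ = 2999/17 ≈ 176.41.
176.4 vs midline 160 → bottom-heavy.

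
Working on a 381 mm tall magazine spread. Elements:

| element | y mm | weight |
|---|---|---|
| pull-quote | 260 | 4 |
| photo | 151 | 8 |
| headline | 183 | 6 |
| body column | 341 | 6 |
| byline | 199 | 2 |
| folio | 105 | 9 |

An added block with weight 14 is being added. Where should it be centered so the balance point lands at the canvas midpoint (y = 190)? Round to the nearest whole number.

y ≈ 184

With the added block, Σw becomes 4 + 8 + 6 + 6 + 2 + 9 + 14 = 49.
Along y: (6735 + 14·y) / 49 = 190 (existing moment 4·260 + 8·151 + 6·183 + 6·341 + 2·199 + 9·105 = 6735) ⇒ y = (9310 − 6735) / 14 ≈ 183.93.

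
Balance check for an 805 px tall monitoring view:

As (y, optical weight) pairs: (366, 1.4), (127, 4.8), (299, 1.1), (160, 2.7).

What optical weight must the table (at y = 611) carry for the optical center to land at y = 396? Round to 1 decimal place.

Fixed elements: Σw = 1.4 + 4.8 + 1.1 + 2.7 = 10.0, Σw·y = 1.4·366 + 4.8·127 + 1.1·299 + 2.7·160 = 1882.9.
For the centroid to hit 396: (1882.9 + w·611) / (10.0 + w) = 396.
Rearranging, w·(611 − 396) = 396·10.0 − 1882.9 = 2077.1, so w ≈ 2077.1/215 = 9.66.

w ≈ 9.7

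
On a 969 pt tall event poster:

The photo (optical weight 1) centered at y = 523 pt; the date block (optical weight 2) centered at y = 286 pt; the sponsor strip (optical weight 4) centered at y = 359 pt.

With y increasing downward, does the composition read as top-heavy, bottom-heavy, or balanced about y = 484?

top-heavy

Weights sum to 1 + 2 + 4 = 7.
y-moment: 1·523 + 2·286 + 4·359 = 2531; centroid 2531/7 ≈ 361.57.
Since 361.6 is above (smaller y than) 484, the composition reads top-heavy.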